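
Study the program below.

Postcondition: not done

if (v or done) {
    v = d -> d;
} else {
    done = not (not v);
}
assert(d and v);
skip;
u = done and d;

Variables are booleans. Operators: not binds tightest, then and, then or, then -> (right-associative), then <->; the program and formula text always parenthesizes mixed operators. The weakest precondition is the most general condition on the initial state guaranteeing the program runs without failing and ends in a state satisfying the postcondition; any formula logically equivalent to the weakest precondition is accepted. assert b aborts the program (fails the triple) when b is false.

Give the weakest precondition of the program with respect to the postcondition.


Working backward. After the program, not done must hold.
Before u := done and d: not done
Before skip: not done
Before assert d and v: d and v and (not done)
Then branch requires d and (not done); else branch requires false.
Before the if: ((v or done) -> (d and (not done))) and (v or done)
Answer: WP = ((v or done) -> (d and (not done))) and (v or done)


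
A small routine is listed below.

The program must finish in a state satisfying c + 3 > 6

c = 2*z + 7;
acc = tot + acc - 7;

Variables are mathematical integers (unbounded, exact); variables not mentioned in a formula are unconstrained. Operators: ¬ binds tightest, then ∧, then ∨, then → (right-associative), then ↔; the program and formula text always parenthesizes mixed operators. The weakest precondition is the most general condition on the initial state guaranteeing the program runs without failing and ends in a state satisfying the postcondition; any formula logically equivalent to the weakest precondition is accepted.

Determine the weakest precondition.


Working backward. After the program, the postcondition c + 3 > 6 must hold; in canonical form it is c > 3.
Before acc := tot + acc - 7: c > 3
Before c := 2*z + 7: 2*z > -4
Answer: WP = 2*z > -4


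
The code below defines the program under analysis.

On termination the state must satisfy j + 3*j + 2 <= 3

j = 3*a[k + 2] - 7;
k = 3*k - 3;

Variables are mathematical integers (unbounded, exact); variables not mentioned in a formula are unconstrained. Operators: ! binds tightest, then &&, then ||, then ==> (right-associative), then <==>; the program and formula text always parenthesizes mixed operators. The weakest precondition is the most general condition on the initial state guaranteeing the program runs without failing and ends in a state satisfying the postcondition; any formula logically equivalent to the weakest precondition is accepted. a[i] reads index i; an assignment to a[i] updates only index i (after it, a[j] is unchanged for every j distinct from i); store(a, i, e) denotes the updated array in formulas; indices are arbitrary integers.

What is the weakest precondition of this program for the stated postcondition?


Working backward. After the program, the postcondition j + 3*j + 2 <= 3 must hold; in canonical form it is 4*j <= 1.
Before k := 3*k - 3: 4*j <= 1
Before j := 3*a[k + 2] - 7: 12*a[k + 2] <= 29
Answer: WP = 12*a[k + 2] <= 29


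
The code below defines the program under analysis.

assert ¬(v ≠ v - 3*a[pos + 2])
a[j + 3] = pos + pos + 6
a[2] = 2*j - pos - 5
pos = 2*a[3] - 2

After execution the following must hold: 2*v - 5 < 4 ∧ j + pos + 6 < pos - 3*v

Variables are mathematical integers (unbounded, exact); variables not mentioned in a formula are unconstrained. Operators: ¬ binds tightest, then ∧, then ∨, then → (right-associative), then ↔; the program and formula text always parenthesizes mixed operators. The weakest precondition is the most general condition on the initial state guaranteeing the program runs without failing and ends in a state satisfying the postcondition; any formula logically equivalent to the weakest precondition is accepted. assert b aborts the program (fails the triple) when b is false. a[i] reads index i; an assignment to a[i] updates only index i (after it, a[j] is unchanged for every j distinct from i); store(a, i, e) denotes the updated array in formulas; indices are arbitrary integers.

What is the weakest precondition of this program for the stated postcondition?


Working backward. After the program, the postcondition 2*v - 5 < 4 ∧ j + pos + 6 < pos - 3*v must hold; in canonical form it is 2*v < 9 ∧ j + 3*v < -6.
Before pos := 2*a[3] - 2: 2*v < 9 ∧ j + 3*v < -6
Before a[2] := 2*j - pos - 5: 2*v < 9 ∧ j + 3*v < -6
Before a[j + 3] := pos + pos + 6: 2*v < 9 ∧ j + 3*v < -6
Before assert ¬(v ≠ v - 3*a[pos + 2]): (¬(3*a[pos + 2] ≠ 0)) ∧ 2*v < 9 ∧ j + 3*v < -6
Answer: WP = (¬(3*a[pos + 2] ≠ 0)) ∧ 2*v < 9 ∧ j + 3*v < -6


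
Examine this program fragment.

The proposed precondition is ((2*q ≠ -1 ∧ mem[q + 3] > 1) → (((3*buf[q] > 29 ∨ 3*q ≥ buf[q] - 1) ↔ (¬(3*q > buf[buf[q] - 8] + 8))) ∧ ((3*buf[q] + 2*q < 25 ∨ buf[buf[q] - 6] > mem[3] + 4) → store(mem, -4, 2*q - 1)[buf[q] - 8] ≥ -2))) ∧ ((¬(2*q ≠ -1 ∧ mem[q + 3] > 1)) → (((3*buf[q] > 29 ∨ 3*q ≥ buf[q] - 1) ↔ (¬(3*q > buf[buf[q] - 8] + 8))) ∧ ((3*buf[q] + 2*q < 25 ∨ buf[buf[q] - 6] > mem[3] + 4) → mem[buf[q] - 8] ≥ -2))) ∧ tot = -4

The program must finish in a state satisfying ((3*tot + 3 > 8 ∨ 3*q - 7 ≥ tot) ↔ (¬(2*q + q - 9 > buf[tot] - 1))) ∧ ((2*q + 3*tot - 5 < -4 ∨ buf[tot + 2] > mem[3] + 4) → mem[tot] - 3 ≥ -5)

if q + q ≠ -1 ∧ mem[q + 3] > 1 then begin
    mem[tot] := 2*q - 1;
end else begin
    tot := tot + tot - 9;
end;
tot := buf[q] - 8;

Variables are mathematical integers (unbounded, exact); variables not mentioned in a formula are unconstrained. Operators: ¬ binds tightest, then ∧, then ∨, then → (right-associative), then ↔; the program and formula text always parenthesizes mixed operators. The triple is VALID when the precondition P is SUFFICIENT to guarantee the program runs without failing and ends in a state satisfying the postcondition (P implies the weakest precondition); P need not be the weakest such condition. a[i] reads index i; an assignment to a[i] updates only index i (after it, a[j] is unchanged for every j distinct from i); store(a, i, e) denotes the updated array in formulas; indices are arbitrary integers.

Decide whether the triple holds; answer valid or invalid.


Working backward. After the program, the postcondition ((3*tot + 3 > 8 ∨ 3*q - 7 ≥ tot) ↔ (¬(2*q + q - 9 > buf[tot] - 1))) ∧ ((2*q + 3*tot - 5 < -4 ∨ buf[tot + 2] > mem[3] + 4) → mem[tot] - 3 ≥ -5) must hold; in canonical form it is ((3*tot > 5 ∨ 3*q ≥ tot + 7) ↔ (¬(3*q > buf[tot] + 8))) ∧ ((2*q + 3*tot < 1 ∨ buf[tot + 2] > mem[3] + 4) → mem[tot] ≥ -2).
Before tot := buf[q] - 8: ((3*buf[q] > 29 ∨ 3*q ≥ buf[q] - 1) ↔ (¬(3*q > buf[buf[q] - 8] + 8))) ∧ ((3*buf[q] + 2*q < 25 ∨ buf[buf[q] - 6] > mem[3] + 4) → mem[buf[q] - 8] ≥ -2)
Then branch requires ((3*buf[q] > 29 ∨ 3*q ≥ buf[q] - 1) ↔ (¬(3*q > buf[buf[q] - 8] + 8))) ∧ ((3*buf[q] + 2*q < 25 ∨ buf[buf[q] - 6] > store(mem, tot, 2*q - 1)[3] + 4) → store(mem, tot, 2*q - 1)[buf[q] - 8] ≥ -2); else branch requires ((3*buf[q] > 29 ∨ 3*q ≥ buf[q] - 1) ↔ (¬(3*q > buf[buf[q] - 8] + 8))) ∧ ((3*buf[q] + 2*q < 25 ∨ buf[buf[q] - 6] > mem[3] + 4) → mem[buf[q] - 8] ≥ -2).
Before the if: ((2*q ≠ -1 ∧ mem[q + 3] > 1) → (((3*buf[q] > 29 ∨ 3*q ≥ buf[q] - 1) ↔ (¬(3*q > buf[buf[q] - 8] + 8))) ∧ ((3*buf[q] + 2*q < 25 ∨ buf[buf[q] - 6] > store(mem, tot, 2*q - 1)[3] + 4) → store(mem, tot, 2*q - 1)[buf[q] - 8] ≥ -2))) ∧ ((¬(2*q ≠ -1 ∧ mem[q + 3] > 1)) → (((3*buf[q] > 29 ∨ 3*q ≥ buf[q] - 1) ↔ (¬(3*q > buf[buf[q] - 8] + 8))) ∧ ((3*buf[q] + 2*q < 25 ∨ buf[buf[q] - 6] > mem[3] + 4) → mem[buf[q] - 8] ≥ -2)))
The weakest precondition is ((2*q ≠ -1 ∧ mem[q + 3] > 1) → (((3*buf[q] > 29 ∨ 3*q ≥ buf[q] - 1) ↔ (¬(3*q > buf[buf[q] - 8] + 8))) ∧ ((3*buf[q] + 2*q < 25 ∨ buf[buf[q] - 6] > store(mem, tot, 2*q - 1)[3] + 4) → store(mem, tot, 2*q - 1)[buf[q] - 8] ≥ -2))) ∧ ((¬(2*q ≠ -1 ∧ mem[q + 3] > 1)) → (((3*buf[q] > 29 ∨ 3*q ≥ buf[q] - 1) ↔ (¬(3*q > buf[buf[q] - 8] + 8))) ∧ ((3*buf[q] + 2*q < 25 ∨ buf[buf[q] - 6] > mem[3] + 4) → mem[buf[q] - 8] ≥ -2))).
Check whether ((2*q ≠ -1 ∧ mem[q + 3] > 1) → (((3*buf[q] > 29 ∨ 3*q ≥ buf[q] - 1) ↔ (¬(3*q > buf[buf[q] - 8] + 8))) ∧ ((3*buf[q] + 2*q < 25 ∨ buf[buf[q] - 6] > mem[3] + 4) → store(mem, -4, 2*q - 1)[buf[q] - 8] ≥ -2))) ∧ ((¬(2*q ≠ -1 ∧ mem[q + 3] > 1)) → (((3*buf[q] > 29 ∨ 3*q ≥ buf[q] - 1) ↔ (¬(3*q > buf[buf[q] - 8] + 8))) ∧ ((3*buf[q] + 2*q < 25 ∨ buf[buf[q] - 6] > mem[3] + 4) → mem[buf[q] - 8] ≥ -2))) ∧ tot = -4 implies it.
Every state satisfying the precondition satisfies the weakest precondition: the implication holds.
Answer: valid


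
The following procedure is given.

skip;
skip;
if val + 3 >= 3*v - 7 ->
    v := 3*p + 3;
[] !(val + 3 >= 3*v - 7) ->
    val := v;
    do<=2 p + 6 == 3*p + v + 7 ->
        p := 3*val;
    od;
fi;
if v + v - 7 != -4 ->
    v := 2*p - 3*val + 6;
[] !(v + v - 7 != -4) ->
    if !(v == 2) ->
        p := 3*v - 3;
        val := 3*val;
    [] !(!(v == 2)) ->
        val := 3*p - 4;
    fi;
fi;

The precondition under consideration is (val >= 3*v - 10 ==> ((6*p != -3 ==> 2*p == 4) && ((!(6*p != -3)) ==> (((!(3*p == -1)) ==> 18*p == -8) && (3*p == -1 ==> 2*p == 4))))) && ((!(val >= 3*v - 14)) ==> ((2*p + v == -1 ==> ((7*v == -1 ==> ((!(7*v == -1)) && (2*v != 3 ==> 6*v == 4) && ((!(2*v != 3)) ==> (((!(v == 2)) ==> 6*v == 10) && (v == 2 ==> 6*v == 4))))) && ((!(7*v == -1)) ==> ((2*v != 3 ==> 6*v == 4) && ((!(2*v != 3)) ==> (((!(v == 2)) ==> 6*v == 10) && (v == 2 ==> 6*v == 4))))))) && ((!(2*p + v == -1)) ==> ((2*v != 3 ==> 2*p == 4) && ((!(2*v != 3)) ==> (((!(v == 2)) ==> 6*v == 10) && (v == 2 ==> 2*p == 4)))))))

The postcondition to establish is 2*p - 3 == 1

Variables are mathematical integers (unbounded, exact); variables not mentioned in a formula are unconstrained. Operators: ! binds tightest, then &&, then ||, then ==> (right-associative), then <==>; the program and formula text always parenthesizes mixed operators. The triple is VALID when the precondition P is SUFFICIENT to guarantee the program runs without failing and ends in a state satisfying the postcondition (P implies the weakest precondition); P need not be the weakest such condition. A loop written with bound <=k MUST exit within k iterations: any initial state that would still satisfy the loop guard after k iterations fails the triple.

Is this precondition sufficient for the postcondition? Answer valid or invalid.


Working backward. After the program, the postcondition 2*p - 3 == 1 must hold; in canonical form it is 2*p == 4.
Then branch requires 2*p == 4; else branch requires ((!(v == 2)) ==> 6*v == 10) && (v == 2 ==> 2*p == 4).
Before the if: (2*v != 3 ==> 2*p == 4) && ((!(2*v != 3)) ==> (((!(v == 2)) ==> 6*v == 10) && (v == 2 ==> 2*p == 4)))
Then branch requires (6*p != -3 ==> 2*p == 4) && ((!(6*p != -3)) ==> (((!(3*p == -1)) ==> 18*p == -8) && (3*p == -1 ==> 2*p == 4))); else branch requires (2*p + v == -1 ==> ((7*v == -1 ==> ((!(7*v == -1)) && (2*v != 3 ==> 6*v == 4) && ((!(2*v != 3)) ==> (((!(v == 2)) ==> 6*v == 10) && (v == 2 ==> 6*v == 4))))) && ((!(7*v == -1)) ==> ((2*v != 3 ==> 6*v == 4) && ((!(2*v != 3)) ==> (((!(v == 2)) ==> 6*v == 10) && (v == 2 ==> 6*v == 4))))))) && ((!(2*p + v == -1)) ==> ((2*v != 3 ==> 2*p == 4) && ((!(2*v != 3)) ==> (((!(v == 2)) ==> 6*v == 10) && (v == 2 ==> 2*p == 4))))).
Before the if: (val >= 3*v - 10 ==> ((6*p != -3 ==> 2*p == 4) && ((!(6*p != -3)) ==> (((!(3*p == -1)) ==> 18*p == -8) && (3*p == -1 ==> 2*p == 4))))) && ((!(val >= 3*v - 10)) ==> ((2*p + v == -1 ==> ((7*v == -1 ==> ((!(7*v == -1)) && (2*v != 3 ==> 6*v == 4) && ((!(2*v != 3)) ==> (((!(v == 2)) ==> 6*v == 10) && (v == 2 ==> 6*v == 4))))) && ((!(7*v == -1)) ==> ((2*v != 3 ==> 6*v == 4) && ((!(2*v != 3)) ==> (((!(v == 2)) ==> 6*v == 10) && (v == 2 ==> 6*v == 4))))))) && ((!(2*p + v == -1)) ==> ((2*v != 3 ==> 2*p == 4) && ((!(2*v != 3)) ==> (((!(v == 2)) ==> 6*v == 10) && (v == 2 ==> 2*p == 4)))))))
Before skip: (val >= 3*v - 10 ==> ((6*p != -3 ==> 2*p == 4) && ((!(6*p != -3)) ==> (((!(3*p == -1)) ==> 18*p == -8) && (3*p == -1 ==> 2*p == 4))))) && ((!(val >= 3*v - 10)) ==> ((2*p + v == -1 ==> ((7*v == -1 ==> ((!(7*v == -1)) && (2*v != 3 ==> 6*v == 4) && ((!(2*v != 3)) ==> (((!(v == 2)) ==> 6*v == 10) && (v == 2 ==> 6*v == 4))))) && ((!(7*v == -1)) ==> ((2*v != 3 ==> 6*v == 4) && ((!(2*v != 3)) ==> (((!(v == 2)) ==> 6*v == 10) && (v == 2 ==> 6*v == 4))))))) && ((!(2*p + v == -1)) ==> ((2*v != 3 ==> 2*p == 4) && ((!(2*v != 3)) ==> (((!(v == 2)) ==> 6*v == 10) && (v == 2 ==> 2*p == 4)))))))
Before skip: (val >= 3*v - 10 ==> ((6*p != -3 ==> 2*p == 4) && ((!(6*p != -3)) ==> (((!(3*p == -1)) ==> 18*p == -8) && (3*p == -1 ==> 2*p == 4))))) && ((!(val >= 3*v - 10)) ==> ((2*p + v == -1 ==> ((7*v == -1 ==> ((!(7*v == -1)) && (2*v != 3 ==> 6*v == 4) && ((!(2*v != 3)) ==> (((!(v == 2)) ==> 6*v == 10) && (v == 2 ==> 6*v == 4))))) && ((!(7*v == -1)) ==> ((2*v != 3 ==> 6*v == 4) && ((!(2*v != 3)) ==> (((!(v == 2)) ==> 6*v == 10) && (v == 2 ==> 6*v == 4))))))) && ((!(2*p + v == -1)) ==> ((2*v != 3 ==> 2*p == 4) && ((!(2*v != 3)) ==> (((!(v == 2)) ==> 6*v == 10) && (v == 2 ==> 2*p == 4)))))))
The weakest precondition is (val >= 3*v - 10 ==> ((6*p != -3 ==> 2*p == 4) && ((!(6*p != -3)) ==> (((!(3*p == -1)) ==> 18*p == -8) && (3*p == -1 ==> 2*p == 4))))) && ((!(val >= 3*v - 10)) ==> ((2*p + v == -1 ==> ((7*v == -1 ==> ((!(7*v == -1)) && (2*v != 3 ==> 6*v == 4) && ((!(2*v != 3)) ==> (((!(v == 2)) ==> 6*v == 10) && (v == 2 ==> 6*v == 4))))) && ((!(7*v == -1)) ==> ((2*v != 3 ==> 6*v == 4) && ((!(2*v != 3)) ==> (((!(v == 2)) ==> 6*v == 10) && (v == 2 ==> 6*v == 4))))))) && ((!(2*p + v == -1)) ==> ((2*v != 3 ==> 2*p == 4) && ((!(2*v != 3)) ==> (((!(v == 2)) ==> 6*v == 10) && (v == 2 ==> 2*p == 4))))))).
Check whether (val >= 3*v - 10 ==> ((6*p != -3 ==> 2*p == 4) && ((!(6*p != -3)) ==> (((!(3*p == -1)) ==> 18*p == -8) && (3*p == -1 ==> 2*p == 4))))) && ((!(val >= 3*v - 14)) ==> ((2*p + v == -1 ==> ((7*v == -1 ==> ((!(7*v == -1)) && (2*v != 3 ==> 6*v == 4) && ((!(2*v != 3)) ==> (((!(v == 2)) ==> 6*v == 10) && (v == 2 ==> 6*v == 4))))) && ((!(7*v == -1)) ==> ((2*v != 3 ==> 6*v == 4) && ((!(2*v != 3)) ==> (((!(v == 2)) ==> 6*v == 10) && (v == 2 ==> 6*v == 4))))))) && ((!(2*p + v == -1)) ==> ((2*v != 3 ==> 2*p == 4) && ((!(2*v != 3)) ==> (((!(v == 2)) ==> 6*v == 10) && (v == 2 ==> 2*p == 4))))))) implies it.
Countermodel: at the initial state p = 3, v = -6, val = -29, the precondition holds but the weakest precondition fails.
Answer: invalid


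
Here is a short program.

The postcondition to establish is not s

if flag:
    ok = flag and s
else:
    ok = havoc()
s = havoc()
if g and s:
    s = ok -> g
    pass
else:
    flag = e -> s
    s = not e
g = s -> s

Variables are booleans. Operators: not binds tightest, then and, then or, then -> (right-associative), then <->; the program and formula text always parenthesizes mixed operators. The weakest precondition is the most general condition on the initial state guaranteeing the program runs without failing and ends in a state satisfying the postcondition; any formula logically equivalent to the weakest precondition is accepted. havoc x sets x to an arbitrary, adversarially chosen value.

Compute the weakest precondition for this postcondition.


Working backward. After the program, not s must hold.
Before g := s -> s: not s
Then branch requires not (ok -> g); else branch requires e.
Before the if: ((g and s) -> (not (ok -> g))) and ((not (g and s)) -> e)
Before havoc s: (g -> (not (ok -> g))) and ((not g) -> e) and e
Then branch requires (g -> (not ((flag and s) -> g))) and ((not g) -> e) and e; else branch requires (g -> (not g)) and ((not g) -> e) and e and (not g).
Before the if: (flag -> ((g -> (not ((flag and s) -> g))) and ((not g) -> e) and e)) and ((not flag) -> ((g -> (not g)) and ((not g) -> e) and e and (not g)))
Answer: WP = (flag -> ((g -> (not ((flag and s) -> g))) and ((not g) -> e) and e)) and ((not flag) -> ((g -> (not g)) and ((not g) -> e) and e and (not g)))


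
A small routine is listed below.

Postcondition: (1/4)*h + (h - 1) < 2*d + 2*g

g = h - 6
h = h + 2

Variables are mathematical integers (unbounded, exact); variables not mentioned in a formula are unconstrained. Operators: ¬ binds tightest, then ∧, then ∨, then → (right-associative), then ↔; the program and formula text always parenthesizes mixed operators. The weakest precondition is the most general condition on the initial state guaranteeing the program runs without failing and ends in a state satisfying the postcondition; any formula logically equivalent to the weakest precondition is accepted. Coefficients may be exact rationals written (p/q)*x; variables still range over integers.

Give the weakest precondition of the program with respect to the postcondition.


Working backward. After the program, the postcondition (1/4)*h + (h - 1) < 2*d + 2*g must hold; in canonical form it is (5/4)*h < 2*d + 2*g + 1.
Before h := h + 2: (5/4)*h < 2*d + 2*g - 3/2
Before g := h - 6: 2*d + (3/4)*h > 27/2
Answer: WP = 2*d + (3/4)*h > 27/2


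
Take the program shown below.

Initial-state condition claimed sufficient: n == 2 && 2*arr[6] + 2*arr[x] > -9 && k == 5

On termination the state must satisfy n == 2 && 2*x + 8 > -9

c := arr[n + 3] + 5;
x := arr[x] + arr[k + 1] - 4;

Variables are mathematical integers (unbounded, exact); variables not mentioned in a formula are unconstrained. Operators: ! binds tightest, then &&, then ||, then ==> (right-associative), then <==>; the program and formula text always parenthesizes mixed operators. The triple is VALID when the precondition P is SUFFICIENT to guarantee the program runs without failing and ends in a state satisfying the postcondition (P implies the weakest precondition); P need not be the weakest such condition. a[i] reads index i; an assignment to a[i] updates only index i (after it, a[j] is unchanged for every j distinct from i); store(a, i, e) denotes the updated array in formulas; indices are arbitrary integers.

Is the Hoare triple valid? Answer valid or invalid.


Working backward. After the program, the postcondition n == 2 && 2*x + 8 > -9 must hold; in canonical form it is n == 2 && 2*x > -17.
Before x := arr[x] + arr[k + 1] - 4: n == 2 && 2*arr[k + 1] + 2*arr[x] > -9
Before c := arr[n + 3] + 5: n == 2 && 2*arr[k + 1] + 2*arr[x] > -9
The weakest precondition is n == 2 && 2*arr[k + 1] + 2*arr[x] > -9.
Check whether n == 2 && 2*arr[6] + 2*arr[x] > -9 && k == 5 implies it.
Every state satisfying the precondition satisfies the weakest precondition: the implication holds.
Answer: valid


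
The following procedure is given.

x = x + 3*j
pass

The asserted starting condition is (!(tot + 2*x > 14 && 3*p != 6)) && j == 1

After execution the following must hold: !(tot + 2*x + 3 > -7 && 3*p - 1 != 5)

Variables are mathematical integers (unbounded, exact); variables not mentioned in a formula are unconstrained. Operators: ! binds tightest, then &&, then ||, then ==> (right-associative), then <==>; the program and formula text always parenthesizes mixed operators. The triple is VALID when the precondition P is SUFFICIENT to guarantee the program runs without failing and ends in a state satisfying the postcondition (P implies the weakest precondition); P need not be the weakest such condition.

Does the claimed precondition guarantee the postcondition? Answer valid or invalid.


Working backward. After the program, the postcondition !(tot + 2*x + 3 > -7 && 3*p - 1 != 5) must hold; in canonical form it is !(tot + 2*x > -10 && 3*p != 6).
Before skip: !(tot + 2*x > -10 && 3*p != 6)
Before x := x + 3*j: !(6*j + tot + 2*x > -10 && 3*p != 6)
The weakest precondition is !(6*j + tot + 2*x > -10 && 3*p != 6).
Check whether (!(tot + 2*x > 14 && 3*p != 6)) && j == 1 implies it.
Countermodel: at the initial state j = 1, p = 3, tot = -15, x = 0, the precondition holds but the weakest precondition fails.
Answer: invalid


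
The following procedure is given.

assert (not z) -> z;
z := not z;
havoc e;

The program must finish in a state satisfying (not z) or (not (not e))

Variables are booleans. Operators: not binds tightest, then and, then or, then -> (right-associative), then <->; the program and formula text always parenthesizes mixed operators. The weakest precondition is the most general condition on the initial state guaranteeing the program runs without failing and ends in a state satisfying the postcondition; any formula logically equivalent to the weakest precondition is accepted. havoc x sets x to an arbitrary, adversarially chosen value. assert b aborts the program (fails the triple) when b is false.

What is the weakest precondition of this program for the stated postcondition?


Working backward. After the program, the postcondition (not z) or (not (not e)) must hold; in canonical form it is (not z) or e.
Before havoc e: not z
Before z := not z: z
Before assert (not z) -> z: ((not z) -> z) and z
Answer: WP = ((not z) -> z) and z


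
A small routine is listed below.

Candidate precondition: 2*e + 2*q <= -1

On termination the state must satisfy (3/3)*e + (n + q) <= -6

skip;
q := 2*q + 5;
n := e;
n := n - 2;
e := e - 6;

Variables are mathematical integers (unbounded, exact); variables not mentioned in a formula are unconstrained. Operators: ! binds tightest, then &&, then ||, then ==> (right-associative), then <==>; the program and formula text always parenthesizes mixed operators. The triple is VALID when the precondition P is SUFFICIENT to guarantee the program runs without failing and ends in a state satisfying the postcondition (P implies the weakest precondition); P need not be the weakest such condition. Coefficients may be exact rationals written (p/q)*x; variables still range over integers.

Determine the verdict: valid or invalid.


Working backward. After the program, the postcondition (3/3)*e + (n + q) <= -6 must hold; in canonical form it is e + n + q <= -6.
Before e := e - 6: e + n + q <= 0
Before n := n - 2: e + n + q <= 2
Before n := e: 2*e + q <= 2
Before q := 2*q + 5: 2*e + 2*q <= -3
Before skip: 2*e + 2*q <= -3
The weakest precondition is 2*e + 2*q <= -3.
Check whether 2*e + 2*q <= -1 implies it.
Countermodel: at the initial state e = -1, q = 0, the precondition holds but the weakest precondition fails.
Answer: invalid


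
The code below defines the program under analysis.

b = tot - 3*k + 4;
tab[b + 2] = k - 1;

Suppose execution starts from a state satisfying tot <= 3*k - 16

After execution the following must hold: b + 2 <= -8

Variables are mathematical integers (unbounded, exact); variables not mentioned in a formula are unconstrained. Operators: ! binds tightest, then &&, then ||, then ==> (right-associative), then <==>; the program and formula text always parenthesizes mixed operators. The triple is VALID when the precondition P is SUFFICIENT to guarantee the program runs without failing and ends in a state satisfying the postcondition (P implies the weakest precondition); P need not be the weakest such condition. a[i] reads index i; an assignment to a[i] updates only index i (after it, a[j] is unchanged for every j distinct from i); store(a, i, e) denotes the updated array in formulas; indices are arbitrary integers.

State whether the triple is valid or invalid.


Working backward. After the program, the postcondition b + 2 <= -8 must hold; in canonical form it is b <= -10.
Before tab[b + 2] := k - 1: b <= -10
Before b := tot - 3*k + 4: tot <= 3*k - 14
The weakest precondition is tot <= 3*k - 14.
Check whether tot <= 3*k - 16 implies it.
Every state satisfying the precondition satisfies the weakest precondition: the implication holds.
Answer: valid


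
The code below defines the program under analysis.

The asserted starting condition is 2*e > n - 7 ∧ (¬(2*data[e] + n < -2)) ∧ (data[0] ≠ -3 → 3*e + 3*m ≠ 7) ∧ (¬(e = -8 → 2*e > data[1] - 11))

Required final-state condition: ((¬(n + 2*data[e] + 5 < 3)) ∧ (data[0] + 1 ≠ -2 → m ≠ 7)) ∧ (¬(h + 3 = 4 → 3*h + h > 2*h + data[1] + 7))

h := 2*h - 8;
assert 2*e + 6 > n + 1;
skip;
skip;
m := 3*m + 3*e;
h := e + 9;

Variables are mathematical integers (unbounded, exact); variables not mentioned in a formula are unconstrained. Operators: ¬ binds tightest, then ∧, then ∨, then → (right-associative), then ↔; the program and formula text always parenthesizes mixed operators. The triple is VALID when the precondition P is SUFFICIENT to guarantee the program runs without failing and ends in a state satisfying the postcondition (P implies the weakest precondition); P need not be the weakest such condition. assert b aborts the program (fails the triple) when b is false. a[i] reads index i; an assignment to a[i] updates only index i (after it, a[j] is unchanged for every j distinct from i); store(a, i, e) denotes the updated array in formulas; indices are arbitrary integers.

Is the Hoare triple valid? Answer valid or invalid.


Working backward. After the program, the postcondition ((¬(n + 2*data[e] + 5 < 3)) ∧ (data[0] + 1 ≠ -2 → m ≠ 7)) ∧ (¬(h + 3 = 4 → 3*h + h > 2*h + data[1] + 7)) must hold; in canonical form it is (¬(2*data[e] + n < -2)) ∧ (data[0] ≠ -3 → m ≠ 7) ∧ (¬(h = 1 → 2*h > data[1] + 7)).
Before h := e + 9: (¬(2*data[e] + n < -2)) ∧ (data[0] ≠ -3 → m ≠ 7) ∧ (¬(e = -8 → 2*e > data[1] - 11))
Before m := 3*m + 3*e: (¬(2*data[e] + n < -2)) ∧ (data[0] ≠ -3 → 3*e + 3*m ≠ 7) ∧ (¬(e = -8 → 2*e > data[1] - 11))
Before skip: (¬(2*data[e] + n < -2)) ∧ (data[0] ≠ -3 → 3*e + 3*m ≠ 7) ∧ (¬(e = -8 → 2*e > data[1] - 11))
Before skip: (¬(2*data[e] + n < -2)) ∧ (data[0] ≠ -3 → 3*e + 3*m ≠ 7) ∧ (¬(e = -8 → 2*e > data[1] - 11))
Before assert 2*e + 6 > n + 1: 2*e > n - 5 ∧ (¬(2*data[e] + n < -2)) ∧ (data[0] ≠ -3 → 3*e + 3*m ≠ 7) ∧ (¬(e = -8 → 2*e > data[1] - 11))
Before h := 2*h - 8: 2*e > n - 5 ∧ (¬(2*data[e] + n < -2)) ∧ (data[0] ≠ -3 → 3*e + 3*m ≠ 7) ∧ (¬(e = -8 → 2*e > data[1] - 11))
The weakest precondition is 2*e > n - 5 ∧ (¬(2*data[e] + n < -2)) ∧ (data[0] ≠ -3 → 3*e + 3*m ≠ 7) ∧ (¬(e = -8 → 2*e > data[1] - 11)).
Check whether 2*e > n - 7 ∧ (¬(2*data[e] + n < -2)) ∧ (data[0] ≠ -3 → 3*e + 3*m ≠ 7) ∧ (¬(e = -8 → 2*e > data[1] - 11)) implies it.
Countermodel: at the initial state data = {[-8] = 4, [0] = 0, [1] = 0, elsewhere 0}, e = -8, m = 0, n = -10, the precondition holds but the weakest precondition fails.
Answer: invalid


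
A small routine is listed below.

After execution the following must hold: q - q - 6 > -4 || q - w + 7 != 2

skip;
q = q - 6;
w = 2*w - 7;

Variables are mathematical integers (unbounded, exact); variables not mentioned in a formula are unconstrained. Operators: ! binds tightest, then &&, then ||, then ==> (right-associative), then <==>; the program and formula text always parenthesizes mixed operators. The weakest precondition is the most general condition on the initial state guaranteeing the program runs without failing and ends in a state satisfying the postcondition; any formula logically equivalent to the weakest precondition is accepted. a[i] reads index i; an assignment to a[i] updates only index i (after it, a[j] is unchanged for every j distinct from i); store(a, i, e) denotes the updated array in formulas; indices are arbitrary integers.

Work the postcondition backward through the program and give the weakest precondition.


Working backward. After the program, the postcondition q - q - 6 > -4 || q - w + 7 != 2 must hold; in canonical form it is q != w - 5.
Before w := 2*w - 7: q != 2*w - 12
Before q := q - 6: q != 2*w - 6
Before skip: q != 2*w - 6
Answer: WP = q != 2*w - 6


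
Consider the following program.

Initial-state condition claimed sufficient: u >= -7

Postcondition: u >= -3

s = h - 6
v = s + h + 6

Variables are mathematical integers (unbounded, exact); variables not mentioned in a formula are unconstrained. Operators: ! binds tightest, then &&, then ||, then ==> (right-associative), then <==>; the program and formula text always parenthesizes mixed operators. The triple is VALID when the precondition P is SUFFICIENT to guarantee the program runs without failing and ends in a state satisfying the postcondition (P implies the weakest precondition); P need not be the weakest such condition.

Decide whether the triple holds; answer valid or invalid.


Working backward. After the program, u >= -3 must hold.
Before v := s + h + 6: u >= -3
Before s := h - 6: u >= -3
The weakest precondition is u >= -3.
Check whether u >= -7 implies it.
Countermodel: at the initial state u = -7, the precondition holds but the weakest precondition fails.
Answer: invalid


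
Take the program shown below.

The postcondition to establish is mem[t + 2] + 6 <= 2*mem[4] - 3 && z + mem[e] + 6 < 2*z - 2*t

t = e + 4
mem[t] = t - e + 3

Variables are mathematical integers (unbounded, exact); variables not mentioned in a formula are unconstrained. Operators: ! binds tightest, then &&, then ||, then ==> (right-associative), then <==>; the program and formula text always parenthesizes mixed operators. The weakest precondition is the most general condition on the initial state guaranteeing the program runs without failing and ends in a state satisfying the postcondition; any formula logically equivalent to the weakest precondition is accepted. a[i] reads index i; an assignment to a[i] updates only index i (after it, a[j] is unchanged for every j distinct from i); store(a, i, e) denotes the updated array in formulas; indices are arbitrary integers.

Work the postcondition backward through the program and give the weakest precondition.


Working backward. After the program, the postcondition mem[t + 2] + 6 <= 2*mem[4] - 3 && z + mem[e] + 6 < 2*z - 2*t must hold; in canonical form it is mem[t + 2] <= 2*mem[4] - 9 && mem[e] + 2*t < z - 6.
Before mem[t] := t - e + 3: store(mem, t, -e + t + 3)[t + 2] <= 2*store(mem, t, -e + t + 3)[4] - 9 && store(mem, t, -e + t + 3)[e] + 2*t < z - 6
Before t := e + 4: store(mem, e + 4, 7)[e + 6] <= 2*store(mem, e + 4, 7)[4] - 9 && store(mem, e + 4, 7)[e] + 2*e < z - 14
Answer: WP = store(mem, e + 4, 7)[e + 6] <= 2*store(mem, e + 4, 7)[4] - 9 && store(mem, e + 4, 7)[e] + 2*e < z - 14


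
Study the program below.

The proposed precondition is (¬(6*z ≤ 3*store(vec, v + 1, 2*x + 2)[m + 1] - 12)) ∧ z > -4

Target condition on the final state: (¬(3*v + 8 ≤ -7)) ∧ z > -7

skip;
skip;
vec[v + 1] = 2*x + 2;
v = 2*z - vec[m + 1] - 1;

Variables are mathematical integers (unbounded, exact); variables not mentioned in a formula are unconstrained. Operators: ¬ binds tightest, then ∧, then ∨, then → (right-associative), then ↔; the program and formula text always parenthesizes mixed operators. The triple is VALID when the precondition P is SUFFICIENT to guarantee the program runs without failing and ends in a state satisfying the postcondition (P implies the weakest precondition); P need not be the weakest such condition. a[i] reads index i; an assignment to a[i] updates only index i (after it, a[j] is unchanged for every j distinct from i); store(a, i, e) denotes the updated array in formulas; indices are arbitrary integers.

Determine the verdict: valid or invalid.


Working backward. After the program, the postcondition (¬(3*v + 8 ≤ -7)) ∧ z > -7 must hold; in canonical form it is (¬(3*v ≤ -15)) ∧ z > -7.
Before v := 2*z - vec[m + 1] - 1: (¬(6*z ≤ 3*vec[m + 1] - 12)) ∧ z > -7
Before vec[v + 1] := 2*x + 2: (¬(6*z ≤ 3*store(vec, v + 1, 2*x + 2)[m + 1] - 12)) ∧ z > -7
Before skip: (¬(6*z ≤ 3*store(vec, v + 1, 2*x + 2)[m + 1] - 12)) ∧ z > -7
Before skip: (¬(6*z ≤ 3*store(vec, v + 1, 2*x + 2)[m + 1] - 12)) ∧ z > -7
The weakest precondition is (¬(6*z ≤ 3*store(vec, v + 1, 2*x + 2)[m + 1] - 12)) ∧ z > -7.
Check whether (¬(6*z ≤ 3*store(vec, v + 1, 2*x + 2)[m + 1] - 12)) ∧ z > -4 implies it.
Every state satisfying the precondition satisfies the weakest precondition: the implication holds.
Answer: valid


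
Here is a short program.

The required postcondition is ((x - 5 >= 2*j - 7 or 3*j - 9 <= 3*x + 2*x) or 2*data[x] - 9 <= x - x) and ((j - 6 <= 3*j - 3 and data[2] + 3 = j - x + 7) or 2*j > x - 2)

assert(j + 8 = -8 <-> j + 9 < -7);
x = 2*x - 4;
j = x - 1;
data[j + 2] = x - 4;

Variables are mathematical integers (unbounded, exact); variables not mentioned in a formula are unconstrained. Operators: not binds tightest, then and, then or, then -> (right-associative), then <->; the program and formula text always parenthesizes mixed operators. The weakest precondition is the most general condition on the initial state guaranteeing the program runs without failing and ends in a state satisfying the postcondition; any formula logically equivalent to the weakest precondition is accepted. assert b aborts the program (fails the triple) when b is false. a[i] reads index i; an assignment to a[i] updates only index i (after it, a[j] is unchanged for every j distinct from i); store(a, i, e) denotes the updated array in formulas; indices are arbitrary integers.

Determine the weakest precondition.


Working backward. After the program, the postcondition ((x - 5 >= 2*j - 7 or 3*j - 9 <= 3*x + 2*x) or 2*data[x] - 9 <= x - x) and ((j - 6 <= 3*j - 3 and data[2] + 3 = j - x + 7) or 2*j > x - 2) must hold; in canonical form it is (x >= 2*j - 2 or 3*j <= 5*x + 9 or 2*data[x] <= 9) and ((2*j >= -3 and data[2] + x = j + 4) or 2*j > x - 2).
Before data[j + 2] := x - 4: (x >= 2*j - 2 or 3*j <= 5*x + 9 or 2*store(data, j + 2, x - 4)[x] <= 9) and ((2*j >= -3 and store(data, j + 2, x - 4)[2] + x = j + 4) or 2*j > x - 2)
Before j := x - 1: (x <= 4 or 2*x >= -12 or 2*store(data, x + 1, x - 4)[x] <= 9) and ((2*x >= -1 and store(data, x + 1, x - 4)[2] = 3) or x > 0)
Before x := 2*x - 4: (2*x <= 8 or 4*x >= -4 or 2*store(data, 2*x - 3, 2*x - 8)[2*x - 4] <= 9) and ((4*x >= 7 and store(data, 2*x - 3, 2*x - 8)[2] = 3) or 2*x > 4)
Before assert j + 8 = -8 <-> j + 9 < -7: (j = -16 <-> j < -16) and (2*x <= 8 or 4*x >= -4 or 2*store(data, 2*x - 3, 2*x - 8)[2*x - 4] <= 9) and ((4*x >= 7 and store(data, 2*x - 3, 2*x - 8)[2] = 3) or 2*x > 4)
Answer: WP = (j = -16 <-> j < -16) and (2*x <= 8 or 4*x >= -4 or 2*store(data, 2*x - 3, 2*x - 8)[2*x - 4] <= 9) and ((4*x >= 7 and store(data, 2*x - 3, 2*x - 8)[2] = 3) or 2*x > 4)


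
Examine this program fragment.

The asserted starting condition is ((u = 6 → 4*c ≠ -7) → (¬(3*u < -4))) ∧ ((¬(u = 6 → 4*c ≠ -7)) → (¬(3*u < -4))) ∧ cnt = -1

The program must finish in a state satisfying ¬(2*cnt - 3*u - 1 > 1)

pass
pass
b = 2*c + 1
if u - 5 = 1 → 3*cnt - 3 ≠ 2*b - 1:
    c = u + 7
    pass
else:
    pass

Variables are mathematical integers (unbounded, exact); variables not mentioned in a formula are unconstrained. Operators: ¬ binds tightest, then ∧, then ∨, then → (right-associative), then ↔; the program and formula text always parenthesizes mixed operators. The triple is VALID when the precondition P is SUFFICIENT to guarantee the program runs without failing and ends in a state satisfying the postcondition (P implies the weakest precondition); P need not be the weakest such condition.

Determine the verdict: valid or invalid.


Working backward. After the program, the postcondition ¬(2*cnt - 3*u - 1 > 1) must hold; in canonical form it is ¬(2*cnt > 3*u + 2).
Then branch requires ¬(2*cnt > 3*u + 2); else branch requires ¬(2*cnt > 3*u + 2).
Before the if: ((u = 6 → 3*cnt ≠ 2*b + 2) → (¬(2*cnt > 3*u + 2))) ∧ ((¬(u = 6 → 3*cnt ≠ 2*b + 2)) → (¬(2*cnt > 3*u + 2)))
Before b := 2*c + 1: ((u = 6 → 3*cnt ≠ 4*c + 4) → (¬(2*cnt > 3*u + 2))) ∧ ((¬(u = 6 → 3*cnt ≠ 4*c + 4)) → (¬(2*cnt > 3*u + 2)))
Before skip: ((u = 6 → 3*cnt ≠ 4*c + 4) → (¬(2*cnt > 3*u + 2))) ∧ ((¬(u = 6 → 3*cnt ≠ 4*c + 4)) → (¬(2*cnt > 3*u + 2)))
Before skip: ((u = 6 → 3*cnt ≠ 4*c + 4) → (¬(2*cnt > 3*u + 2))) ∧ ((¬(u = 6 → 3*cnt ≠ 4*c + 4)) → (¬(2*cnt > 3*u + 2)))
The weakest precondition is ((u = 6 → 3*cnt ≠ 4*c + 4) → (¬(2*cnt > 3*u + 2))) ∧ ((¬(u = 6 → 3*cnt ≠ 4*c + 4)) → (¬(2*cnt > 3*u + 2))).
Check whether ((u = 6 → 4*c ≠ -7) → (¬(3*u < -4))) ∧ ((¬(u = 6 → 4*c ≠ -7)) → (¬(3*u < -4))) ∧ cnt = -1 implies it.
Every state satisfying the precondition satisfies the weakest precondition: the implication holds.
Answer: valid


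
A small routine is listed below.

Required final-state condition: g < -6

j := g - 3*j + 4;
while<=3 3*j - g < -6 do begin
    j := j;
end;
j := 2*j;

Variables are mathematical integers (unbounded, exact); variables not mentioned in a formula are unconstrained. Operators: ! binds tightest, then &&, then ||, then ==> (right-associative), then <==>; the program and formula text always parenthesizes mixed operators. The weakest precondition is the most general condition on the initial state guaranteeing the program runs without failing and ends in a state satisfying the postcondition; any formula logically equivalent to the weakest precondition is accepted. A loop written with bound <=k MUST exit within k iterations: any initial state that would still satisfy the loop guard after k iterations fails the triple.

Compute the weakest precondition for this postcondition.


Working backward. After the program, g < -6 must hold.
Before j := 2*j: g < -6
Before the loop (bound <=3), unroll the exhaustion recursion (WP_0 = exit-now case; WP_j = one more guarded iteration, up to j = 3):
  WP_0: (!(3*j < g - 6)) && g < -6
  WP_1: (3*j < g - 6 ==> ((!(3*j < g - 6)) && g < -6)) && ((!(3*j < g - 6)) ==> g < -6)
  WP_2: (3*j < g - 6 ==> ((3*j < g - 6 ==> ((!(3*j < g - 6)) && g < -6)) && ((!(3*j < g - 6)) ==> g < -6))) && ((!(3*j < g - 6)) ==> g < -6)
  WP_3: (3*j < g - 6 ==> ((3*j < g - 6 ==> ((3*j < g - 6 ==> ((!(3*j < g - 6)) && g < -6)) && ((!(3*j < g - 6)) ==> g < -6))) && ((!(3*j < g - 6)) ==> g < -6))) && ((!(3*j < g - 6)) ==> g < -6)
So before the loop: (3*j < g - 6 ==> ((3*j < g - 6 ==> ((3*j < g - 6 ==> ((!(3*j < g - 6)) && g < -6)) && ((!(3*j < g - 6)) ==> g < -6))) && ((!(3*j < g - 6)) ==> g < -6))) && ((!(3*j < g - 6)) ==> g < -6)
Before j := g - 3*j + 4: (2*g < 9*j - 18 ==> ((2*g < 9*j - 18 ==> ((2*g < 9*j - 18 ==> ((!(2*g < 9*j - 18)) && g < -6)) && ((!(2*g < 9*j - 18)) ==> g < -6))) && ((!(2*g < 9*j - 18)) ==> g < -6))) && ((!(2*g < 9*j - 18)) ==> g < -6)
Answer: WP = (2*g < 9*j - 18 ==> ((2*g < 9*j - 18 ==> ((2*g < 9*j - 18 ==> ((!(2*g < 9*j - 18)) && g < -6)) && ((!(2*g < 9*j - 18)) ==> g < -6))) && ((!(2*g < 9*j - 18)) ==> g < -6))) && ((!(2*g < 9*j - 18)) ==> g < -6)


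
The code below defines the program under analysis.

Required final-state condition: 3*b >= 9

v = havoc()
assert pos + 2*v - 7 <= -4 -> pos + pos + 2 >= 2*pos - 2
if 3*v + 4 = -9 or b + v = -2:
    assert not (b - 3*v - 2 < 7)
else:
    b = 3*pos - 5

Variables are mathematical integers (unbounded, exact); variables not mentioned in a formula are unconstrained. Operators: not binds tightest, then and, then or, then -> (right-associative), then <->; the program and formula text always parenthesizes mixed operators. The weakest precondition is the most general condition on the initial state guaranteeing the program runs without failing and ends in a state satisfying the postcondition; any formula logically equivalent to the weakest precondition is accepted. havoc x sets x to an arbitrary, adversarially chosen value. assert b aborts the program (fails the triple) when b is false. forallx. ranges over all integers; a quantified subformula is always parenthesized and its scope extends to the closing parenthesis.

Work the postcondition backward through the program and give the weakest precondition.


Working backward. After the program, 3*b >= 9 must hold.
Then branch requires (not (b < 3*v + 9)) and 3*b >= 9; else branch requires 9*pos >= 24.
Before the if: ((3*v = -13 or b + v = -2) -> ((not (b < 3*v + 9)) and 3*b >= 9)) and ((not (3*v = -13 or b + v = -2)) -> 9*pos >= 24)
Before assert pos + 2*v - 7 <= -4 -> pos + pos + 2 >= 2*pos - 2: ((3*v = -13 or b + v = -2) -> ((not (b < 3*v + 9)) and 3*b >= 9)) and ((not (3*v = -13 or b + v = -2)) -> 9*pos >= 24)
Before havoc v: forall v_1. (((3*v_1 = -13 or b + v_1 = -2) -> ((not (b < 3*v_1 + 9)) and 3*b >= 9)) and ((not (3*v_1 = -13 or b + v_1 = -2)) -> 9*pos >= 24))
Answer: WP = forall v_1. (((3*v_1 = -13 or b + v_1 = -2) -> ((not (b < 3*v_1 + 9)) and 3*b >= 9)) and ((not (3*v_1 = -13 or b + v_1 = -2)) -> 9*pos >= 24))
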